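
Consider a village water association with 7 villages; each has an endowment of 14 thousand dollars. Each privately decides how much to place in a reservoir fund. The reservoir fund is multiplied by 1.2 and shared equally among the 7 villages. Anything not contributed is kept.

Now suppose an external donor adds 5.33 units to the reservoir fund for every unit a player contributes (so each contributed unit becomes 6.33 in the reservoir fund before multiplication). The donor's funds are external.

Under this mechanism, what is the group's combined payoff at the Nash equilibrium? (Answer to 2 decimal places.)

744.41 thousand dollars

Under the mechanism each unit contributed yields 1.2 × 6.33 / 7 = 1.0851 back to its contributor per unit of net cost, which exceeds 1, making full contribution the dominant choice for everyone.
At the Nash equilibrium everyone contributes 14. Group total payoff = 1.2 × 6.33 × 98 = 744.41.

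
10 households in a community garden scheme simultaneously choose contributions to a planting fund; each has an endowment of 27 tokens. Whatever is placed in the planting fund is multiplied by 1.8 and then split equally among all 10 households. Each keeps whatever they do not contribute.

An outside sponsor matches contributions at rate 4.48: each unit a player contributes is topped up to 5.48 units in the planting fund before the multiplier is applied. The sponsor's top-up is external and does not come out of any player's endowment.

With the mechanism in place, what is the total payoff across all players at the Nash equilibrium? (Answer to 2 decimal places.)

270.00 tokens

Even with the mechanism, each unit contributed returns only 1.8 × 5.48 / 10 = 0.9864 per unit of net cost, so contributing nothing is still dominant.
Everyone keeps their endowment and the group total is 10 × 27 = 270.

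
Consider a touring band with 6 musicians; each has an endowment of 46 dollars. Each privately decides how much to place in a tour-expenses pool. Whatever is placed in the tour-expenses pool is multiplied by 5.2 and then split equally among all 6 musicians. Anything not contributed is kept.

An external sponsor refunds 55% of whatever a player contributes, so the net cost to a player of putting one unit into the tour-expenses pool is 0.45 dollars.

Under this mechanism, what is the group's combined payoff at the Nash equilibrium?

With the mechanism, a contributed unit returns (5.2/6) / 0.45 = 1.9259 per unit of net cost to the contributor — now above 1 — so contributing fully is weakly dominant for every player.
At the Nash equilibrium everyone contributes 46. Group total payoff = 6 × (46 × 0.55 + 5.2 × 46) = 1587.00.

1587.00 dollars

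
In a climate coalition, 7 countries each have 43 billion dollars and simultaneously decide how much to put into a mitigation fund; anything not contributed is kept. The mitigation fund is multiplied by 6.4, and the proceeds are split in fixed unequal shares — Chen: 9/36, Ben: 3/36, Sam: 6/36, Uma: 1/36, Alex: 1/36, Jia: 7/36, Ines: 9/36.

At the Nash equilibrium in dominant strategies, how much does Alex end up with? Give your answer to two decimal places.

73.58 billion dollars

A player with share s gets back 6.4·s per unit contributed, so full contribution is dominant for anyone with s > 1/6.4 = 0.1563 and zero contribution is dominant for anyone below.
The shares above 0.1563 belong to Chen, Sam, Jia and Ines, contributing 43 each; the remaining 3 contribute 0. Total contributed: 172.
Alex keeps 43 and receives 6.4 × 172 × 1/36 = 30.58 from the mitigation fund, for a payoff of 73.58.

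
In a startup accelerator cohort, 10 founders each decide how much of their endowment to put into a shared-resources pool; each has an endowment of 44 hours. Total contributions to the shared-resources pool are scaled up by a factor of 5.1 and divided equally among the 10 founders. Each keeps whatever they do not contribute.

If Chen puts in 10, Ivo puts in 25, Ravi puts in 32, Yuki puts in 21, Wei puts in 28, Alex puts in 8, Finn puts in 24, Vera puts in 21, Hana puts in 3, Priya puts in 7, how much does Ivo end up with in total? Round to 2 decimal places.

Total contributed: 10 + 25 + 32 + 21 + 28 + 8 + 24 + 21 + 3 + 7 = 179.
Each receives 5.1 × 179 / 10 = 91.29 from the shared-resources pool.
Ivo keeps 44 − 25 = 19, so Ivo's payoff is 19 + 91.29 = 110.29.

110.29 hours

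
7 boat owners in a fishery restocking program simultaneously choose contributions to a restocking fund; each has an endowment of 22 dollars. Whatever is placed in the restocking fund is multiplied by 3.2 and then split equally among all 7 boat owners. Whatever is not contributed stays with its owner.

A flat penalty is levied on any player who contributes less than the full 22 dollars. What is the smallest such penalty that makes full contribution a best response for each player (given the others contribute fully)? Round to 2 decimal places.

Given the others contribute fully, the best deviation is to contribute 0 (any partial contribution still incurs the fine and gives up units whose private return 0.4571 is below 1).
Deviating from 22 to 0 saves 22 dollars but forfeits the deviator's share of the drop in the restocking fund: 3.2/7 × 22 = 10.06.
So the deviation gain is 22 − 10.06 = 11.94, and the fine must be at least 11.94 dollars to wipe it out.

11.94 dollars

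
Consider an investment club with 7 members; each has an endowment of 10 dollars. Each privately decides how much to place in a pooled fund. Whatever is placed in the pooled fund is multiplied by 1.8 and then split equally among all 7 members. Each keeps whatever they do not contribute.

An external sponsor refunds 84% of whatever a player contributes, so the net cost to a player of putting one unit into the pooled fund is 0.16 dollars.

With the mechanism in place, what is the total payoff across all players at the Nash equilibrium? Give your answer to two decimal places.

184.80 dollars

With the mechanism, a contributed unit returns (1.8/7) / 0.16 = 1.6071 per unit of net cost to the contributor — now above 1 — so contributing fully is weakly dominant for every player.
So the Nash equilibrium is full contribution by all 7; the group earns 7 × (10 × 0.84 + 1.8 × 10) = 184.80.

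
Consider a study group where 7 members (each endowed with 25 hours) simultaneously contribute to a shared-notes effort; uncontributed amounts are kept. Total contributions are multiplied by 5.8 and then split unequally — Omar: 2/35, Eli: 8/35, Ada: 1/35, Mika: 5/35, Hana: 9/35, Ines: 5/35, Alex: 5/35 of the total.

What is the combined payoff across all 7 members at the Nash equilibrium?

A player with share s gets back 5.8·s per unit contributed, so full contribution is dominant for anyone with s > 1/5.8 = 0.1724 and zero contribution is dominant for anyone below.
Eli and Hana are above the threshold, contributing 25 each; the remaining 5 contribute 0. Total contributed: 50.
The shared-notes effort pays out 5.8 × 50 = 290.00 in total (split across the unequal shares, but the aggregate is all that matters for the group sum).
The 5 free-riders keep 25 each, adding 125. Group total = 125 + 290.00 = 415.00.

415.00 hours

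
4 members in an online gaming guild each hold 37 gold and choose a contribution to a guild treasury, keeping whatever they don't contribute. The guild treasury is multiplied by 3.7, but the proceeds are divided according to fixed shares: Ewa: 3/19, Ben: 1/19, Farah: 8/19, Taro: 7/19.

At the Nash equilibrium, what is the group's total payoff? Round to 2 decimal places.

Each unit j contributes comes back to j as 3.7 × (j's share), so j prefers to contribute only if that share exceeds 1/3.7 = 0.2703; otherwise keeping the unit dominates.
Farah and Taro are above the threshold, contributing 37 each; the remaining 2 contribute 0. Total contributed: 74.
The guild treasury pays out 3.7 × 74 = 273.80 in total (split across the unequal shares, but the aggregate is all that matters for the group sum).
The 2 free-riders keep 37 each, adding 74. Group total = 74 + 273.80 = 347.80.

347.80 gold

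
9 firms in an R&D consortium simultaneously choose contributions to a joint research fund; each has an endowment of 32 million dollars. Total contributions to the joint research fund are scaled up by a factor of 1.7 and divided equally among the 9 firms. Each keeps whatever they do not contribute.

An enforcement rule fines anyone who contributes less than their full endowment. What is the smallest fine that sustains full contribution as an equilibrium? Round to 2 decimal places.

25.96 million dollars

Given the others contribute fully, the best deviation is to contribute 0 (any partial contribution still incurs the fine and gives up units whose private return 0.1889 is below 1).
Deviating from 32 to 0 saves 32 million dollars but forfeits the deviator's share of the drop in the joint research fund: 1.7/9 × 32 = 6.04.
So the deviation gain is 32 − 6.04 = 25.96, and the fine must be at least 25.96 million dollars to wipe it out.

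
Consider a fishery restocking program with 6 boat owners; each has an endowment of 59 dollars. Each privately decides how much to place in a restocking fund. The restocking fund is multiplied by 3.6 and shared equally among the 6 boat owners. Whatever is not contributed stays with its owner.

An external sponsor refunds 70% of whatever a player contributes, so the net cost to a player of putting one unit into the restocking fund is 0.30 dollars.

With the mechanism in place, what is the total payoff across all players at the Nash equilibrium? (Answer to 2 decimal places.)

The effective private return per unit is now (3.6/6) / 0.30 = 2.0000 > 1, so every player's dominant strategy flips to full contribution.
So the Nash equilibrium is full contribution by all 6; the group earns 6 × (59 × 0.70 + 3.6 × 59) = 1522.20.

1522.20 dollars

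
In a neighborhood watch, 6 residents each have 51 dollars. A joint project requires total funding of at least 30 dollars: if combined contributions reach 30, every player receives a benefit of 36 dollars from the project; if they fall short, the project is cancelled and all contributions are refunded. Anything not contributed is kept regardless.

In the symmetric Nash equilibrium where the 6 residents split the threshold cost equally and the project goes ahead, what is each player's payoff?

82 dollars

Equal share of the threshold: 30/6 = 5.
At this profile no one gains by cutting their contribution: any cut drops the total below 30, the project is cancelled, contributions are refunded, and the deviator ends with 51, which is less than 51 − 5 + 36 = 82. Contributing more than 5 just wastes the excess. So contributing exactly 5 is a best response.
Each player's payoff: 51 − 5 + 36 = 82.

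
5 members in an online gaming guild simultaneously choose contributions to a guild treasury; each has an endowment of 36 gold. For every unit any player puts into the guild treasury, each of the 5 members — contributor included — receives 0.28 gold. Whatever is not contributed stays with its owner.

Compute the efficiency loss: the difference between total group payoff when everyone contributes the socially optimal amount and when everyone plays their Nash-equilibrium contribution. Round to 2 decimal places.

The private return per contributed unit is 0.28 < 1, so contributing 0 is dominant for every player. At the Nash equilibrium everyone keeps their 36, and the group total is 5 × 36 = 180.
Each contributed unit returns 1.400 to the group as a whole (0.28 to each of 5 players), which exceeds 1, so the social optimum is full contribution: group total = 1.400 × 180 = 252.00.
Efficiency loss = 252.00 − 180 = 72.00.

72.00 gold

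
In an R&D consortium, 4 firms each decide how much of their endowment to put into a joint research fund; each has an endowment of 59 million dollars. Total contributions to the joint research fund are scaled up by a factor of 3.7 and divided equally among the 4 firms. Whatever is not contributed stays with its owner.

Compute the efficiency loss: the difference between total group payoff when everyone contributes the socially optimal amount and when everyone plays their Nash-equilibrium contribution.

Each contributed unit returns 3.7/4 = 0.9250 to its contributor — below 1 — so contributing 0 is dominant for every player. At the Nash equilibrium everyone keeps their 59, and the group total is 4 × 59 = 236.
Each contributed unit returns 3.700 to the group as a whole (0.9250 to each of 4 players), which exceeds 1, so the social optimum is full contribution: group total = 3.700 × 236 = 873.20.
Efficiency loss = 873.20 − 236 = 637.20.

637.20 million dollars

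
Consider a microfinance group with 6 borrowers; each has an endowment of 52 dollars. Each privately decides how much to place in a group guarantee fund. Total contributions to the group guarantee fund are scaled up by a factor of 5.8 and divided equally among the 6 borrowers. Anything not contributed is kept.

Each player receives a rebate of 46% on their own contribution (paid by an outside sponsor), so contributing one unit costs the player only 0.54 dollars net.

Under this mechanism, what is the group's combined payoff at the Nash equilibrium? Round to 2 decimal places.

Under the mechanism each unit contributed yields (5.8/6) / 0.54 = 1.7901 back to its contributor per unit of net cost, which exceeds 1, making full contribution the dominant choice for everyone.
So the Nash equilibrium is full contribution by all 6; the group earns 6 × (52 × 0.46 + 5.8 × 52) = 1953.12.

1953.12 dollars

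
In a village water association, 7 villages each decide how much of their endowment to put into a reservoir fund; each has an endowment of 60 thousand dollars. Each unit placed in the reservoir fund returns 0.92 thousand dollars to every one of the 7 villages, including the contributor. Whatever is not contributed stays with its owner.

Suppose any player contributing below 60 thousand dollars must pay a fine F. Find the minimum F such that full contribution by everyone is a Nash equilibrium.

4.80 thousand dollars

Given the others contribute fully, the best deviation is to contribute 0 (any partial contribution still incurs the fine and gives up units whose private return 0.92 is below 1).
Deviating from 60 to 0 saves 60 thousand dollars but forfeits the deviator's share of the drop in the reservoir fund: 0.92 × 60 = 55.20.
So the deviation gain is 60 − 55.20 = 4.80, and the fine must be at least 4.80 thousand dollars to wipe it out.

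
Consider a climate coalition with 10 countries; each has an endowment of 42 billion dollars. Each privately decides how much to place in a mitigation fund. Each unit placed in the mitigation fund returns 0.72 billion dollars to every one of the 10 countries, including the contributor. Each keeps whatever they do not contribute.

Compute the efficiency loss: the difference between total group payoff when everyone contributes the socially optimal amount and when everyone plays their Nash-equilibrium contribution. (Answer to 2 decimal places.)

The private return per contributed unit is 0.72 < 1, so contributing 0 is dominant for every player. At the Nash equilibrium everyone keeps their 42, and the group total is 10 × 42 = 420.
Each contributed unit returns 7.200 to the group as a whole (0.72 to each of 10 players), which exceeds 1, so the social optimum is full contribution: group total = 7.200 × 420 = 3024.00.
Efficiency loss = 3024.00 − 420 = 2604.00.

2604.00 billion dollars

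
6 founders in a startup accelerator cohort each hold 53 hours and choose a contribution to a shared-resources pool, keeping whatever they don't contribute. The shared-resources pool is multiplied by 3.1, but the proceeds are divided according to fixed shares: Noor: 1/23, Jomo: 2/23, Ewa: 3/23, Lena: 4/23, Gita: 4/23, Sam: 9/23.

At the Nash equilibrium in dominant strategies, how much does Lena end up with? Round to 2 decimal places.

81.57 hours

Player j's private return per contributed unit is 3.1 × (j's share). Contributing is weakly dominant for j when that share is at least 1/3.1 = 0.3226, and contributing 0 is dominant otherwise.
Only Sam (9/23) clears that bar, contributing 53; the remaining 5 contribute 0. Total contributed: 53.
Lena keeps 53 and receives 3.1 × 53 × 4/23 = 28.57 from the shared-resources pool, for a payoff of 81.57.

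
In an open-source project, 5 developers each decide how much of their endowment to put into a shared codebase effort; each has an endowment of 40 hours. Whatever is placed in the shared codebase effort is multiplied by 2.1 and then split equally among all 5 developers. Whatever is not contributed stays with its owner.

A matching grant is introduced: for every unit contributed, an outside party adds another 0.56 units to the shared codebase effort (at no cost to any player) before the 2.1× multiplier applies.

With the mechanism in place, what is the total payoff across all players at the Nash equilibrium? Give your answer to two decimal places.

With the mechanism, a contributed unit returns 2.1 × 1.56 / 5 = 0.6552 per unit of net cost — still below 1 — so contributing 0 remains dominant for every player.
At the Nash equilibrium no one contributes; group total payoff = 5 × 40 = 200.

200.00 hours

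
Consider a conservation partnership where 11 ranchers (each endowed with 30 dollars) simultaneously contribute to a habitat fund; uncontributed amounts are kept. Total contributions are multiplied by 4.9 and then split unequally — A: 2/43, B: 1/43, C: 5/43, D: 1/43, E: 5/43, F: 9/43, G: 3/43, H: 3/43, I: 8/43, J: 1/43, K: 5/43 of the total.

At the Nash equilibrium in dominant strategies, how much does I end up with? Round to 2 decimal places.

57.35 dollars

Player j's private return per contributed unit is 4.9 × (j's share). Contributing is weakly dominant for j when that share is at least 1/4.9 = 0.2041, and contributing 0 is dominant otherwise.
The only share above 0.2041 is F's 9/43, contributing 30; the remaining 10 contribute 0. Total contributed: 30.
I keeps 30 and receives 4.9 × 30 × 8/43 = 27.35 from the habitat fund, for a payoff of 57.35.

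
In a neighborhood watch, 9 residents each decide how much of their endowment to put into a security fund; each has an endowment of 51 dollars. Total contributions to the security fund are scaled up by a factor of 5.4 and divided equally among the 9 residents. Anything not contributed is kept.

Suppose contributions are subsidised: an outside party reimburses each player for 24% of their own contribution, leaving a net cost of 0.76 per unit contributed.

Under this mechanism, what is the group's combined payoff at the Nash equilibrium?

459.00 dollars

The effective private return is (5.4/9) / 0.76 = 0.7895, which is still under 1, so the mechanism doesn't change anyone's dominant strategy: zero contribution.
At the Nash equilibrium no one contributes; group total payoff = 9 × 51 = 459.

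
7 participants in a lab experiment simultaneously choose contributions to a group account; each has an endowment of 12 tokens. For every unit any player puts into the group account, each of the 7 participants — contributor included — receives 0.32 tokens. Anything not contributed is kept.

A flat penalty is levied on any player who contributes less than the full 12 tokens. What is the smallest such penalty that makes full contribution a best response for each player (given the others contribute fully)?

Given the others contribute fully, the best deviation is to contribute 0 (any partial contribution still incurs the fine and gives up units whose private return 0.32 is below 1).
Deviating from 12 to 0 saves 12 tokens but forfeits the deviator's share of the drop in the group account: 0.32 × 12 = 3.84.
So the deviation gain is 12 − 3.84 = 8.16, and the fine must be at least 8.16 tokens to wipe it out.

8.16 tokens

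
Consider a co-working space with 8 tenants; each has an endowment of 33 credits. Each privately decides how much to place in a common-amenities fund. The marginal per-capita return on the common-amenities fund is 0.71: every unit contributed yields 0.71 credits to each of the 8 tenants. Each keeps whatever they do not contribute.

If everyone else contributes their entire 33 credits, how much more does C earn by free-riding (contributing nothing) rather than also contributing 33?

Switching from a contribution of 33 to 0 lets C keep an extra 33 credits, but lowers the common-amenities fund by 33, which costs C their own share of that drop: 0.71 × 33 = 23.43.
Net gain = 33 − 23.43 = 9.57. The private return per contributed unit (0.71) is below 1, so free-riding is indeed the best response regardless of what the others do.

9.57 credits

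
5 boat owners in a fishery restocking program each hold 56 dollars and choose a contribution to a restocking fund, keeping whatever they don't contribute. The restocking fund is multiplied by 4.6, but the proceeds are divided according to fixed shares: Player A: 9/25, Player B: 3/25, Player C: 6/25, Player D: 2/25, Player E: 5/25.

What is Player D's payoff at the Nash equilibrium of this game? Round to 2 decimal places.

97.22 dollars

Each unit j contributes comes back to j as 4.6 × (j's share), so j prefers to contribute only if that share exceeds 1/4.6 = 0.2174; otherwise keeping the unit dominates.
Player A and Player C clear that bar, contributing 56 each; the remaining 3 contribute 0. Total contributed: 112.
Player D keeps 56 and receives 4.6 × 112 × 2/25 = 41.22 from the restocking fund, for a payoff of 97.22.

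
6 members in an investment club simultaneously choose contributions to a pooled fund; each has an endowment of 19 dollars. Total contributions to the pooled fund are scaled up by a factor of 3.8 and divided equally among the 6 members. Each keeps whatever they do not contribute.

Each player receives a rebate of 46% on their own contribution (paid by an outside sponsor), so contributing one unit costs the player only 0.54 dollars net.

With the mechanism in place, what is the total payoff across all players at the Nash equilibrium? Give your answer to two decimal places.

485.64 dollars

The effective private return per unit is now (3.8/6) / 0.54 = 1.1728 > 1, so every player's dominant strategy flips to full contribution.
So the Nash equilibrium is full contribution by all 6; the group earns 6 × (19 × 0.46 + 3.8 × 19) = 485.64.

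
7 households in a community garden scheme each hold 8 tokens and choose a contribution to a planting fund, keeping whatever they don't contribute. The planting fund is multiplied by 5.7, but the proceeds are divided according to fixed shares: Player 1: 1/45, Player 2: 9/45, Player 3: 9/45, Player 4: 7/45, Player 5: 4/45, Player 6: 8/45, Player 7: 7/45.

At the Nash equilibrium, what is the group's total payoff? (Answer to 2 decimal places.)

168.80 tokens

For player j, contributing a unit is worthwhile iff 5.7 × (j's share) ≥ 1, i.e. iff j's share is at least 0.1754.
Player 2, Player 3 and Player 6 are above the threshold, contributing 8 each; the remaining 4 contribute 0. Total contributed: 24.
The planting fund pays out 5.7 × 24 = 136.80 in total (split across the unequal shares, but the aggregate is all that matters for the group sum).
The 4 free-riders keep 8 each, adding 32. Group total = 32 + 136.80 = 168.80.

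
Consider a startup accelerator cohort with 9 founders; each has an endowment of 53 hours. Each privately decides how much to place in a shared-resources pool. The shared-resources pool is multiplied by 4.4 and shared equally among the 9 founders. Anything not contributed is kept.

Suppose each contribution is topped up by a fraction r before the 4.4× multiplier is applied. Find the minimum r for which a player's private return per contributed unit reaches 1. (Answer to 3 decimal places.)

With matching at rate r, one contributed unit becomes (1 + r) in the shared-resources pool and returns 4.4 × (1 + r) / 9 to the contributor.
Setting this equal to 1: 1 + r = 9/4.4 = 2.0455.
So the minimum matching rate is r = 2.0455 − 1 = 1.045.

1.045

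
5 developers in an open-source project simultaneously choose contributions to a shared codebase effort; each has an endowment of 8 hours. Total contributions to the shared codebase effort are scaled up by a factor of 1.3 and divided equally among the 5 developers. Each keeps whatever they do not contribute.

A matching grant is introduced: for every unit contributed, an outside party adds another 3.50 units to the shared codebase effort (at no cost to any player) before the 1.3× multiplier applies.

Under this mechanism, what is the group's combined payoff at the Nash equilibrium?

With the mechanism, a contributed unit returns 1.3 × 4.50 / 5 = 1.1700 per unit of net cost to the contributor — now above 1 — so contributing fully is weakly dominant for every player.
At the Nash equilibrium everyone contributes 8. Group total payoff = 1.3 × 4.50 × 40 = 234.00.

234.00 hours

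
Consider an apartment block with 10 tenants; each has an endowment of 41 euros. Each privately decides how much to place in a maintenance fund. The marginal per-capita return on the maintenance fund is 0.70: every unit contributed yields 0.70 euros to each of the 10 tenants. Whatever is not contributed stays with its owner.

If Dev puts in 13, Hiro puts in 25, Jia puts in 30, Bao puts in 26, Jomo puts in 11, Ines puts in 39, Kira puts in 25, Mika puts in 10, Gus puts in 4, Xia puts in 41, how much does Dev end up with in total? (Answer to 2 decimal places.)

Total contributed: 13 + 25 + 30 + 26 + 11 + 39 + 25 + 10 + 4 + 41 = 224.
Each receives 0.70 × 224 = 156.80 from the maintenance fund.
Dev keeps 41 − 13 = 28, so Dev's payoff is 28 + 156.80 = 184.80.

184.80 euros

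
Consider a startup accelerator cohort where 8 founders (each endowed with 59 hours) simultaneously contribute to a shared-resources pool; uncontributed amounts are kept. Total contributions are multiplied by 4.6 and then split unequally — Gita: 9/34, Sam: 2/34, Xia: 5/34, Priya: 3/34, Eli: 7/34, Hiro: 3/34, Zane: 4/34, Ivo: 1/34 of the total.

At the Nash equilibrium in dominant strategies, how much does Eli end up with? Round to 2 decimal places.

114.88 hours

A player with share s gets back 4.6·s per unit contributed, so full contribution is dominant for anyone with s > 1/4.6 = 0.2174 and zero contribution is dominant for anyone below.
The only share above 0.2174 is Gita's 9/34, contributing 59; the remaining 7 contribute 0. Total contributed: 59.
Eli keeps 59 and receives 4.6 × 59 × 7/34 = 55.88 from the shared-resources pool, for a payoff of 114.88.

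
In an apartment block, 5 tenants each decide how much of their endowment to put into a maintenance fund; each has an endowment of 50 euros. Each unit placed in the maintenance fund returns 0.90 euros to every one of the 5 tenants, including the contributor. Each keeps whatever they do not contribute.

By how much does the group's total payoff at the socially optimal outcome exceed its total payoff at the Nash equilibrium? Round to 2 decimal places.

875.00 euros

The private return per contributed unit is 0.90 < 1, so contributing 0 is dominant for every player. At the Nash equilibrium everyone keeps their 50, and the group total is 5 × 50 = 250.
Each contributed unit returns 4.500 to the group as a whole (0.90 to each of 5 players), which exceeds 1, so the social optimum is full contribution: group total = 4.500 × 250 = 1125.00.
Efficiency loss = 1125.00 − 250 = 875.00.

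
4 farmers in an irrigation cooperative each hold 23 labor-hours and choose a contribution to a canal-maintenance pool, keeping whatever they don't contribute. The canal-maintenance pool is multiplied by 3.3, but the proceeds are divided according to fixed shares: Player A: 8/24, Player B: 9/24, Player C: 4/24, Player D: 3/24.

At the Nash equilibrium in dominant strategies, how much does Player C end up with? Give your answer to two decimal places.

Player j's private return per contributed unit is 3.3 × (j's share). Contributing is weakly dominant for j when that share is at least 1/3.3 = 0.3030, and contributing 0 is dominant otherwise.
The shares above 0.3030 belong to Player A and Player B, contributing 23 each; the remaining 2 contribute 0. Total contributed: 46.
Player C keeps 23 and receives 3.3 × 46 × 4/24 = 25.30 from the canal-maintenance pool, for a payoff of 48.30.

48.30 labor-hours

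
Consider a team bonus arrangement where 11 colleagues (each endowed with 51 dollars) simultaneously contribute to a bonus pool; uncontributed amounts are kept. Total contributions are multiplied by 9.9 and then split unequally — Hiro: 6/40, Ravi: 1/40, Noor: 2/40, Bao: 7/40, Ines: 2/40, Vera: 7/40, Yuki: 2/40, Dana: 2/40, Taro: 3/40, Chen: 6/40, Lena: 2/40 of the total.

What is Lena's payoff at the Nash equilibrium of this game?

A player with share s gets back 9.9·s per unit contributed, so full contribution is dominant for anyone with s > 1/9.9 = 0.1010 and zero contribution is dominant for anyone below.
Hiro, Bao, Vera and Chen are above the threshold, contributing 51 each; the remaining 7 contribute 0. Total contributed: 204.
Lena keeps 51 and receives 9.9 × 204 × 2/40 = 100.98 from the bonus pool, for a payoff of 151.98.

151.98 dollars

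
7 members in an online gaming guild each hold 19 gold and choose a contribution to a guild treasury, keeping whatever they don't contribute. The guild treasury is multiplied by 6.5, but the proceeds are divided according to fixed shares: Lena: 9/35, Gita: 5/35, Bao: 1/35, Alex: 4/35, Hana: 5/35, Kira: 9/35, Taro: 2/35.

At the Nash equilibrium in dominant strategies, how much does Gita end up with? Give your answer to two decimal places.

A player with share s gets back 6.5·s per unit contributed, so full contribution is dominant for anyone with s > 1/6.5 = 0.1538 and zero contribution is dominant for anyone below.
Lena and Kira are above the threshold, contributing 19 each; the remaining 5 contribute 0. Total contributed: 38.
Gita keeps 19 and receives 6.5 × 38 × 5/35 = 35.29 from the guild treasury, for a payoff of 54.29.

54.29 gold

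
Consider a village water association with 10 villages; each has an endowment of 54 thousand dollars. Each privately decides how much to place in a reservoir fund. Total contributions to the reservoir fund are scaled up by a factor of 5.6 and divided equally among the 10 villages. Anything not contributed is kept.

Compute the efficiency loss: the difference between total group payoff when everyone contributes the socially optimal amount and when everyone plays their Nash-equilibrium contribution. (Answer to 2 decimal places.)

2484.00 thousand dollars

Each contributed unit returns 5.6/10 = 0.5600 to its contributor — below 1 — so contributing 0 is dominant for every player. At the Nash equilibrium everyone keeps their 54, and the group total is 10 × 54 = 540.
Each contributed unit returns 5.600 to the group as a whole (0.5600 to each of 10 players), which exceeds 1, so the social optimum is full contribution: group total = 5.600 × 540 = 3024.00.
Efficiency loss = 3024.00 − 540 = 2484.00.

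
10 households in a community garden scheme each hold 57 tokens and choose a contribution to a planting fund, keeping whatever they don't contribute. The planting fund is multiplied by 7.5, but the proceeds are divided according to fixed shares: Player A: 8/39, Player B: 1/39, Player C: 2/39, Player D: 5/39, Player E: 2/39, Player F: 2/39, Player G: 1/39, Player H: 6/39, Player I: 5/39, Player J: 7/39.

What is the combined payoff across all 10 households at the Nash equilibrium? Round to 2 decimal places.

1681.50 tokens

A player with share s gets back 7.5·s per unit contributed, so full contribution is dominant for anyone with s > 1/7.5 = 0.1333 and zero contribution is dominant for anyone below.
The shares above 0.1333 belong to Player A, Player H and Player J, contributing 57 each; the remaining 7 contribute 0. Total contributed: 171.
The planting fund pays out 7.5 × 171 = 1282.50 in total (split across the unequal shares, but the aggregate is all that matters for the group sum).
The 7 free-riders keep 57 each, adding 399. Group total = 399 + 1282.50 = 1681.50.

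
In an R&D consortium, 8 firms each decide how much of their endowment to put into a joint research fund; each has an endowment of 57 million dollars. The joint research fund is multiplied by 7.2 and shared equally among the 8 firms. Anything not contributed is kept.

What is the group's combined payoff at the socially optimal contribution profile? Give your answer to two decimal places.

3283.20 million dollars

Each contributed unit returns 7.200 to the group as a whole (0.9000 to each of 8 players), which exceeds 1, so the social optimum is full contribution: group total = 7.200 × 456 = 3283.20.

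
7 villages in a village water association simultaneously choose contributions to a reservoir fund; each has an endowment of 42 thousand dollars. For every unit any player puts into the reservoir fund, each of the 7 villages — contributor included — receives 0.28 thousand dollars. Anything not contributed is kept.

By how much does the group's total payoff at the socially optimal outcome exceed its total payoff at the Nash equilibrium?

The private return per contributed unit is 0.28 < 1, so contributing 0 is dominant for every player. At the Nash equilibrium everyone keeps their 42, and the group total is 7 × 42 = 294.
Each contributed unit returns 1.960 to the group as a whole (0.28 to each of 7 players), which exceeds 1, so the social optimum is full contribution: group total = 1.960 × 294 = 576.24.
Efficiency loss = 576.24 − 294 = 282.24.

282.24 thousand dollars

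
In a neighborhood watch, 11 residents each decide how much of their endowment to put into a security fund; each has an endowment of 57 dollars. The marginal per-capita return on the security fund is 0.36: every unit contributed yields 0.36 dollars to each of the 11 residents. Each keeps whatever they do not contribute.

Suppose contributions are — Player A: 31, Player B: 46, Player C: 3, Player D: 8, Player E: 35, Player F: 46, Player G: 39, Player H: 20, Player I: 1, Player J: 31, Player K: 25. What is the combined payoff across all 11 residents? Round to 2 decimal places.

Total contributed: 31 + 46 + 3 + 8 + 35 + 46 + 39 + 20 + 1 + 31 + 25 = 285; total kept: 11 × 57 − 285 = 342.
The security fund pays out 0.36 × 11 × 285 = 1128.60 in aggregate.
Group total = 342 + 1128.60 = 1470.60.

1470.60 dollars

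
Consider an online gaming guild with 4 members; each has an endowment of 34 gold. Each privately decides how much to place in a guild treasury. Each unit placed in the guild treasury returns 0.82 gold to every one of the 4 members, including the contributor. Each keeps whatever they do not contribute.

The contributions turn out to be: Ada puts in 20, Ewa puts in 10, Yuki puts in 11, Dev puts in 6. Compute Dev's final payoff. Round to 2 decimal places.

Total contributed: 20 + 10 + 11 + 6 = 47.
Each receives 0.82 × 47 = 38.54 from the guild treasury.
Dev keeps 34 − 6 = 28, so Dev's payoff is 28 + 38.54 = 66.54.

66.54 gold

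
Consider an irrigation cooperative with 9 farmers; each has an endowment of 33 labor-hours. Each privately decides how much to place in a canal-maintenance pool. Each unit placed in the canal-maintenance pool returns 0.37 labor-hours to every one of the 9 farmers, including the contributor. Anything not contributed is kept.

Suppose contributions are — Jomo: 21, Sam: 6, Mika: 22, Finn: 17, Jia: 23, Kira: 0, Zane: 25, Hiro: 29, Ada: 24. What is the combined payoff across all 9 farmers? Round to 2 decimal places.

686.11 labor-hours

Total contributed: 21 + 6 + 22 + 17 + 23 + 0 + 25 + 29 + 24 = 167; total kept: 9 × 33 − 167 = 130.
The canal-maintenance pool pays out 0.37 × 9 × 167 = 556.11 in aggregate.
Group total = 130 + 556.11 = 686.11.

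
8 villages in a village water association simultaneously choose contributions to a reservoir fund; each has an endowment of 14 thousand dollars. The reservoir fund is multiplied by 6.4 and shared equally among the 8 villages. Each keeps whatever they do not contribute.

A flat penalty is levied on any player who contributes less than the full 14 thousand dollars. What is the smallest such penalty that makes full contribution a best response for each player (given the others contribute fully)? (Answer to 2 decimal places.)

2.80 thousand dollars

Given the others contribute fully, the best deviation is to contribute 0 (any partial contribution still incurs the fine and gives up units whose private return 0.8000 is below 1).
Deviating from 14 to 0 saves 14 thousand dollars but forfeits the deviator's share of the drop in the reservoir fund: 6.4/8 × 14 = 11.20.
So the deviation gain is 14 − 11.20 = 2.80, and the fine must be at least 2.80 thousand dollars to wipe it out.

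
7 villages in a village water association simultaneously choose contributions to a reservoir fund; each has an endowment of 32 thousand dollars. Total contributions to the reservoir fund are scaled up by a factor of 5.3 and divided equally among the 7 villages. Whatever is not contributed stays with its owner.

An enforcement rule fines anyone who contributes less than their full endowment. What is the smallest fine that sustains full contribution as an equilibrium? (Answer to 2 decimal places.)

7.77 thousand dollars

Given the others contribute fully, the best deviation is to contribute 0 (any partial contribution still incurs the fine and gives up units whose private return 0.7571 is below 1).
Deviating from 32 to 0 saves 32 thousand dollars but forfeits the deviator's share of the drop in the reservoir fund: 5.3/7 × 32 = 24.23.
So the deviation gain is 32 − 24.23 = 7.77, and the fine must be at least 7.77 thousand dollars to wipe it out.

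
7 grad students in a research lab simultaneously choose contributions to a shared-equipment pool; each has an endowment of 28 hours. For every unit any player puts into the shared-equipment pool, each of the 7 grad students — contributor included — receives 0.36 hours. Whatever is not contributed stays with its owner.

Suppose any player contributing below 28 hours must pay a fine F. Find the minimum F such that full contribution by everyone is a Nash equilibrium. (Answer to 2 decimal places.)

17.92 hours

Given the others contribute fully, the best deviation is to contribute 0 (any partial contribution still incurs the fine and gives up units whose private return 0.36 is below 1).
Deviating from 28 to 0 saves 28 hours but forfeits the deviator's share of the drop in the shared-equipment pool: 0.36 × 28 = 10.08.
So the deviation gain is 28 − 10.08 = 17.92, and the fine must be at least 17.92 hours to wipe it out.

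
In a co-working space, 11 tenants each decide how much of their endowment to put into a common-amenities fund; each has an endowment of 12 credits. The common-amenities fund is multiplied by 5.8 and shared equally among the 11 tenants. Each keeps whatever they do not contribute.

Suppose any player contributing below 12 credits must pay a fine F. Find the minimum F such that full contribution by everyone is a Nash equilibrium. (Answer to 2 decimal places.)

Given the others contribute fully, the best deviation is to contribute 0 (any partial contribution still incurs the fine and gives up units whose private return 0.5273 is below 1).
Deviating from 12 to 0 saves 12 credits but forfeits the deviator's share of the drop in the common-amenities fund: 5.8/11 × 12 = 6.33.
So the deviation gain is 12 − 6.33 = 5.67, and the fine must be at least 5.67 credits to wipe it out.

5.67 credits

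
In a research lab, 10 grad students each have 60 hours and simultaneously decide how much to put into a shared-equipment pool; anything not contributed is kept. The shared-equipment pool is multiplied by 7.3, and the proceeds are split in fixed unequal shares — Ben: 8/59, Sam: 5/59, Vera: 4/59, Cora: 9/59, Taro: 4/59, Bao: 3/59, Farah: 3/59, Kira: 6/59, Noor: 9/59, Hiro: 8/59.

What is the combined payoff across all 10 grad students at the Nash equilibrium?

A player with share s gets back 7.3·s per unit contributed, so full contribution is dominant for anyone with s > 1/7.3 = 0.1370 and zero contribution is dominant for anyone below.
Cora and Noor clear that bar, contributing 60 each; the remaining 8 contribute 0. Total contributed: 120.
The shared-equipment pool pays out 7.3 × 120 = 876.00 in total (split across the unequal shares, but the aggregate is all that matters for the group sum).
The 8 free-riders keep 60 each, adding 480. Group total = 480 + 876.00 = 1356.00.

1356.00 hours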